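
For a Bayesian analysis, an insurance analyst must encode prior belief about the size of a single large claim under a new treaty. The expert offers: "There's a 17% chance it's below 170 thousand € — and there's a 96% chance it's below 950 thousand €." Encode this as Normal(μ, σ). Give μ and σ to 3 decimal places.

μ = 445.153, σ = 288.371

For Normal(μ,σ), the p-quantile is μ + z_p·σ. Here z_{0.17} = -0.9542, z_{0.96} = 1.751.
So 170 = μ − 0.9542σ and 950 = μ + 1.751σ.
Subtracting: σ = (950 − 170)/(1.751 − (-0.9542)) = 288.371.
Then μ = 170 − (-0.9542)·288.371 = 445.153.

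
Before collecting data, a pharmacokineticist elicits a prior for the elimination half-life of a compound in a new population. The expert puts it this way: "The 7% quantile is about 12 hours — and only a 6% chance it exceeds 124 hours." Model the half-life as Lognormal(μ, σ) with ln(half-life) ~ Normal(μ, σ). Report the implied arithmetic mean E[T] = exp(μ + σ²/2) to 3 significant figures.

If T ~ Lognormal(μ,σ) then ln T ~ Normal(μ,σ), so the p-quantile of ln T is μ + z_p·σ.
ln(12) = 2.485 and ln(124) = 4.82; z_{0.07} = -1.476, z_{0.94} = 1.555.
σ = (4.82 − 2.485)/(1.555 − (-1.476)) = 0.771.
μ = 2.485 − (-1.476)·0.771 = 3.622.
E[T] = exp(μ + σ²/2) = exp(3.622 + 0.2969) = 50.4 hours.

E[T] ≈ 50.4 hours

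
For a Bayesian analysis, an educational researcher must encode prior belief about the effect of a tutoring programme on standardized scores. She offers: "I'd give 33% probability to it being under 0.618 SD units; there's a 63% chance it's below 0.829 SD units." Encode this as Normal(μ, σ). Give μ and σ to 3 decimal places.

The p-quantile of Normal(μ,σ) is μ + z_p·σ, with z_{0.33} = -0.4399 and z_{0.63} = 0.3319.
Eliminate σ: μ = (z₂·x₁ − z₁·x₂)/(z₂ − z₁) = (0.3319·0.618 − (-0.4399)·0.829)/0.7718 = 0.738.
Then σ = (x₂ − x₁)/(z₂ − z₁) = (0.829 − 0.618)/0.7718 = 0.273.

μ = 0.738, σ = 0.273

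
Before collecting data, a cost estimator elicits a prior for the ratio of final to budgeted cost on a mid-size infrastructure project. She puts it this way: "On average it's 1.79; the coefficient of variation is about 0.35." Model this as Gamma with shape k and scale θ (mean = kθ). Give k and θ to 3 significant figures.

k ≈ 8.16, θ ≈ 0.219

For Gamma(k, scale θ): mean = kθ, variance = kθ², so CV = 1/√k.
CV = 0.35, hence k = 1/CV² = 8.16.
Then θ = mean/k = 1.79/8.16 = 0.219.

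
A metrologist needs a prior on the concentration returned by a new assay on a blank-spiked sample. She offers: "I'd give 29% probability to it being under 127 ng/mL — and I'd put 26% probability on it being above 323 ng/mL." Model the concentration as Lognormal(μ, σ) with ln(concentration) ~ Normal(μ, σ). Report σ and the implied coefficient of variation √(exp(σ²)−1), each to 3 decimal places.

σ ≈ 0.780, CV ≈ 0.915

If T ~ Lognormal(μ,σ) then ln T ~ Normal(μ,σ), so the p-quantile of ln T is μ + z_p·σ.
ln(127) = 4.844 and ln(323) = 5.778; z_{0.29} = -0.5534, z_{0.74} = 0.6433.
σ = (5.778 − 4.844)/(0.6433 − (-0.5534)) = 0.780.
μ = 4.844 − (-0.5534)·0.780 = 5.276.
CV = √(exp(σ²)−1) = √(exp(0.6084)−1) = 0.915.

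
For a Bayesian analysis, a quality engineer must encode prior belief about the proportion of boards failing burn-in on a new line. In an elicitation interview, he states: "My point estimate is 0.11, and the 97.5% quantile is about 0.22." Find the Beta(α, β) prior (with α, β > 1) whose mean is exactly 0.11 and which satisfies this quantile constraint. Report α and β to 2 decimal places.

α ≈ 4.57, β ≈ 36.96

With mean 0.11 fixed, write α = 0.11s, β = 0.89s where s = α+β.
Need P(θ < 0.22) = 0.975 under Beta(0.11s, 0.89s). Normal approximation: (q−m)/√(m(1−m)/s) ≈ z_{0.975} = 1.96, so s ≈ 0.11·0.89·(1.96)²/(0.22−0.11)² = 31.1.
At s = 31.1: P(θ<0.22) ≈ 0.958. Adjusting to match 0.975 gives s ≈ 41.52.
So α = 0.11·41.52 ≈ 4.57, β = 0.89·41.52 ≈ 36.96.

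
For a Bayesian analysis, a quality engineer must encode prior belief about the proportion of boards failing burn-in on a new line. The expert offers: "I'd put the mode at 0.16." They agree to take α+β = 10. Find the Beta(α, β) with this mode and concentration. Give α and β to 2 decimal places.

α = 2.28, β = 7.72

For α,β > 1 the Beta mode is (α−1)/(α+β−2). With α+β = 10, the mode is (α−1)/8.
Set (α−1)/8 = 0.16 → α = 1 + 0.16·8 = 2.28.
β = 10 − α = 7.72.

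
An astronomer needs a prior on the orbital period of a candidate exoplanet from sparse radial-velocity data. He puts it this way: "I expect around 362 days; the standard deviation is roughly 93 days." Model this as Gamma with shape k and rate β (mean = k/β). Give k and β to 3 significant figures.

For Gamma(k, rate β): mean = k/β, variance = k/β², so CV = 1/√k.
CV = SD/mean = 93/362 = 0.2569, hence k = 1/CV² = 15.2.
Then β = k/mean = 15.2/362 = 0.0419.

k ≈ 15.2, β ≈ 0.0419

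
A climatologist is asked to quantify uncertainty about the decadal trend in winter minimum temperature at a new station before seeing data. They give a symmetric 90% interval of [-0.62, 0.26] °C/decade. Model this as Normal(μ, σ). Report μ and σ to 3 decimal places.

A symmetric 90% interval runs μ ± z·σ with z = 1.645.
Half-width = 0.44, so σ = 0.44/1.645 = 0.268.
μ is the interval midpoint, -0.180.

μ = -0.180, σ = 0.268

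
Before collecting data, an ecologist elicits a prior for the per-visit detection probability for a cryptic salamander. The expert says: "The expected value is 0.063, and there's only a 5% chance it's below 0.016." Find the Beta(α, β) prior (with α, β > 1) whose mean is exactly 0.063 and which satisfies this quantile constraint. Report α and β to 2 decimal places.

With mean 0.063 fixed, write α = 0.063s, β = 0.937s where s = α+β.
Need P(θ < 0.016) = 0.05 under Beta(0.063s, 0.937s). Normal approximation: (q−m)/√(m(1−m)/s) ≈ z_{0.05} = -1.64, so s ≈ 0.063·0.937·(-1.64)²/(0.016−0.063)² = 72.3.
At s = 72.3: P(θ<0.016) ≈ 0.012. Adjusting to match 0.05 gives s ≈ 42.42.
So α = 0.063·42.42 ≈ 2.67, β = 0.937·42.42 ≈ 39.75.

α ≈ 2.67, β ≈ 39.75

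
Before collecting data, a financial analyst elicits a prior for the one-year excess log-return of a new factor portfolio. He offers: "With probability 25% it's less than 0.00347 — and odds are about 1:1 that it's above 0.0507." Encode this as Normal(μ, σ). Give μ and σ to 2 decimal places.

For Normal(μ,σ), the p-quantile is μ + z_p·σ. Here z_{0.25} = -0.6745, z_{0.5} = 0.
So 0.00347 = μ − 0.6745σ and 0.0507 = μ + 0σ.
Subtracting: σ = (0.0507 − 0.00347)/(0 − (-0.6745)) = 0.07.
Then μ = 0.00347 − (-0.6745)·0.07 = 0.05.

μ = 0.05, σ = 0.07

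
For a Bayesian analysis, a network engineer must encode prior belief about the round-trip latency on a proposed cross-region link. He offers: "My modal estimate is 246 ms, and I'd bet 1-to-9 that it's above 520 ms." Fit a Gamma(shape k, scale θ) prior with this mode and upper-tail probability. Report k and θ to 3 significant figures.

Gamma(k,θ) with k>1 has mode (k−1)θ, so θ = 246/(k−1).
Need P(X < 520) = 0.9 with θ tied to k this way. Start at k = 2, θ = 246: P(X<520) ≈ 0.624.
Too low — raise k to concentrate. Iterating converges to k ≈ 4.43.
Then θ = 246/(4.43−1) ≈ 71.7.

k ≈ 4.43, θ ≈ 71.7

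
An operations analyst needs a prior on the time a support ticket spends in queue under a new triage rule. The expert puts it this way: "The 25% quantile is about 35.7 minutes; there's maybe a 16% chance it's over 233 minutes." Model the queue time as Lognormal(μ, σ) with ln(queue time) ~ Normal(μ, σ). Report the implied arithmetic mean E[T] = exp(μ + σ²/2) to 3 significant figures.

If T ~ Lognormal(μ,σ) then ln T ~ Normal(μ,σ), so the p-quantile of ln T is μ + z_p·σ.
ln(35.7) = 3.575 and ln(233) = 5.451; z_{0.25} = -0.6745, z_{0.84} = 0.9945.
σ = (5.451 − 3.575)/(0.9945 − (-0.6745)) = 1.124.
μ = 3.575 − (-0.6745)·1.124 = 4.333.
E[T] = exp(μ + σ²/2) = exp(4.333 + 0.6317) = 143 minutes.

E[T] ≈ 143 minutes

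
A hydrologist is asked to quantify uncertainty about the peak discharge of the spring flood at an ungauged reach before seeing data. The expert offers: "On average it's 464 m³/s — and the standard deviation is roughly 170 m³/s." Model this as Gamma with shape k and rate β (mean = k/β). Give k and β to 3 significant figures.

For Gamma(k, rate β): mean = k/β, variance = k/β², so CV = 1/√k.
CV = SD/mean = 170/464 = 0.3664, hence k = 1/CV² = 7.45.
Then β = k/mean = 7.45/464 = 0.0161.

k ≈ 7.45, β ≈ 0.0161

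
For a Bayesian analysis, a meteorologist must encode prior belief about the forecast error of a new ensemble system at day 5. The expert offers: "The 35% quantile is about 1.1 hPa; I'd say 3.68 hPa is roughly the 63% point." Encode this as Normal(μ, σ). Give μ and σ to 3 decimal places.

μ = 2.486, σ = 3.597

For Normal(μ,σ), the p-quantile is μ + z_p·σ. Here z_{0.35} = -0.3853, z_{0.63} = 0.3319.
So 1.1 = μ − 0.3853σ and 3.68 = μ + 0.3319σ.
Subtracting: σ = (3.68 − 1.1)/(0.3319 − (-0.3853)) = 3.597.
Then μ = 1.1 − (-0.3853)·3.597 = 2.486.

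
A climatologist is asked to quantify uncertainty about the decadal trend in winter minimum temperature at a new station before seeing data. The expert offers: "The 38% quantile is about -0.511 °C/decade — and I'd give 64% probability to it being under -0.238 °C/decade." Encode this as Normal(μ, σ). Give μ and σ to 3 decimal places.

For Normal(μ,σ), the p-quantile is μ + z_p·σ. Here z_{0.38} = -0.3055, z_{0.64} = 0.3585.
So -0.511 = μ − 0.3055σ and -0.238 = μ + 0.3585σ.
Subtracting: σ = (-0.238 − -0.511)/(0.3585 − (-0.3055)) = 0.411.
Then μ = -0.511 − (-0.3055)·0.411 = -0.385.

μ = -0.385, σ = 0.411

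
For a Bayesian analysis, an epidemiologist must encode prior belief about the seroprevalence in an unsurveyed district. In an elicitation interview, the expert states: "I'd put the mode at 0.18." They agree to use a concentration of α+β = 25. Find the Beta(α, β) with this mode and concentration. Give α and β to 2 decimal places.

For α,β > 1 the Beta mode is (α−1)/(α+β−2). With α+β = 25, the mode is (α−1)/23.
Set (α−1)/23 = 0.18 → α = 1 + 0.18·23 = 5.14.
β = 25 − α = 19.86.

α = 5.14, β = 19.86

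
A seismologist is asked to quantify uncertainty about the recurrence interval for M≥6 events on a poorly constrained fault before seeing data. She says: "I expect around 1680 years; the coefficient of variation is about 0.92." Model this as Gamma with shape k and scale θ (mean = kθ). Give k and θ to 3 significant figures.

k ≈ 1.18, θ ≈ 1420

For Gamma(k, scale θ): mean = kθ, variance = kθ², so CV = 1/√k.
CV = 0.92, hence k = 1/CV² = 1.18.
Then θ = mean/k = 1680/1.18 = 1420.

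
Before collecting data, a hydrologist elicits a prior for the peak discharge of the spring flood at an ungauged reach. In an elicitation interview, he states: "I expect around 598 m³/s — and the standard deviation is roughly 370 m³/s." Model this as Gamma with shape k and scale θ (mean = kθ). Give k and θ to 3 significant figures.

For Gamma(k, scale θ): mean = kθ, variance = kθ², so CV = 1/√k.
CV = SD/mean = 370/598 = 0.6187, hence k = 1/CV² = 2.61.
Then θ = mean/k = 598/2.61 = 229.

k ≈ 2.61, θ ≈ 229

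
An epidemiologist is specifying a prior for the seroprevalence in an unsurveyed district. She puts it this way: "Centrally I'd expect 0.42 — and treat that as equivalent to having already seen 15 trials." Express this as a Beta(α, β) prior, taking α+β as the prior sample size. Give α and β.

α = 6.3, β = 8.7

Under the effective-sample-size interpretation, Beta(α, β) has prior mean α/(α+β) and prior sample size α+β.
So α+β = 15 and α/(α+β) = 0.42, giving α = 0.42·15 = 6.3 and β = 15 − 6.3 = 8.7.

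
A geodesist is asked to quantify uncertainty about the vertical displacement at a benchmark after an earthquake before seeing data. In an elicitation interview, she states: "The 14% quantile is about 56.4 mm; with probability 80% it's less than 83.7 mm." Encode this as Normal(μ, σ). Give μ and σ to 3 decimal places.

μ = 71.745, σ = 14.204

For Normal(μ,σ), the p-quantile is μ + z_p·σ. Here z_{0.14} = -1.08, z_{0.8} = 0.8416.
So 56.4 = μ − 1.08σ and 83.7 = μ + 0.8416σ.
Subtracting: σ = (83.7 − 56.4)/(0.8416 − (-1.08)) = 14.204.
Then μ = 56.4 − (-1.08)·14.204 = 71.745.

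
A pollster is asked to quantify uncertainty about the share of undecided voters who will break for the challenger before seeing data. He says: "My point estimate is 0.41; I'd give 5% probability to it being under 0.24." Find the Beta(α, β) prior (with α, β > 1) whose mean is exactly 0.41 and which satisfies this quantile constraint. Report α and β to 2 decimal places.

With mean 0.41 fixed, write α = 0.41s, β = 0.59s where s = α+β.
Need P(θ < 0.24) = 0.05 under Beta(0.41s, 0.59s). Normal approximation: (q−m)/√(m(1−m)/s) ≈ z_{0.05} = -1.64, so s ≈ 0.41·0.59·(-1.64)²/(0.24−0.41)² = 22.6.
At s = 22.6: P(θ<0.24) ≈ 0.041. Adjusting to match 0.05 gives s ≈ 20.41.
So α = 0.41·20.41 ≈ 8.37, β = 0.59·20.41 ≈ 12.04.

α ≈ 8.37, β ≈ 12.04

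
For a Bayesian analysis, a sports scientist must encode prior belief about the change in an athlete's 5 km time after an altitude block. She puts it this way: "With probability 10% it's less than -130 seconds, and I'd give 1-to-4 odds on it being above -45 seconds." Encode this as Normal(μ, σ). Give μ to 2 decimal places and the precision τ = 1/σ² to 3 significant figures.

μ = -78.69, τ = 0.000624

For Normal(μ,σ), the p-quantile is μ + z_p·σ. Here z_{0.1} = -1.282, z_{0.8} = 0.8416.
So -130 = μ − 1.282σ and -45 = μ + 0.8416σ.
Subtracting: σ = (-45 − -130)/(0.8416 − (-1.282)) = 40.03.
Then μ = -130 − (-1.282)·40.03 = -78.69.
Precision τ = 1/σ² = 1/40.03² = 0.000624.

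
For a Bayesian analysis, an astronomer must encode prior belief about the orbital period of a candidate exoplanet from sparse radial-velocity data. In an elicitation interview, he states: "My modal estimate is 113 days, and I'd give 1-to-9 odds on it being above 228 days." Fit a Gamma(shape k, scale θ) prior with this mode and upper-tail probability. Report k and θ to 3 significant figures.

k ≈ 4.89, θ ≈ 29

Gamma(k,θ) with k>1 has mode (k−1)θ, so θ = 113/(k−1).
Need P(X < 228) = 0.9 with θ tied to k this way. Start at k = 2, θ = 113: P(X<228) ≈ 0.599.
Too low — raise k to concentrate. Iterating converges to k ≈ 4.89.
Then θ = 113/(4.89−1) ≈ 29.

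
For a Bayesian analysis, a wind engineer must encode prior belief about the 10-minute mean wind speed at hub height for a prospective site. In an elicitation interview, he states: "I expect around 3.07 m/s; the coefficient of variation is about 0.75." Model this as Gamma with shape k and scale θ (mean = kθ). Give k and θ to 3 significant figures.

For Gamma(k, scale θ): mean = kθ, variance = kθ², so CV = 1/√k.
CV = 0.75, hence k = 1/CV² = 1.78.
Then θ = mean/k = 3.07/1.78 = 1.73.

k ≈ 1.78, θ ≈ 1.73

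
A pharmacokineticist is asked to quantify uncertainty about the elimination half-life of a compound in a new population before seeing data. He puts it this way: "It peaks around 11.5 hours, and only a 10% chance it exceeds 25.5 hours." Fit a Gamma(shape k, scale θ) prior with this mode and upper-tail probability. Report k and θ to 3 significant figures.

k ≈ 4.03, θ ≈ 3.79

Gamma(k,θ) with k>1 has mode (k−1)θ, so θ = 11.5/(k−1).
Need P(X < 25.5) = 0.9 with θ tied to k this way. Start at k = 2, θ = 11.5: P(X<25.5) ≈ 0.650.
Too low — raise k to concentrate. Iterating converges to k ≈ 4.03.
Then θ = 11.5/(4.03−1) ≈ 3.79.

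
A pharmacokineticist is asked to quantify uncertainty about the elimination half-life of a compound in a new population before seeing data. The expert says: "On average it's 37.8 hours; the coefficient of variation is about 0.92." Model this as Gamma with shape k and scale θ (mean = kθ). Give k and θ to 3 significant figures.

For Gamma(k, scale θ): mean = kθ, variance = kθ², so CV = 1/√k.
CV = 0.92, hence k = 1/CV² = 1.18.
Then θ = mean/k = 37.8/1.18 = 32.

k ≈ 1.18, θ ≈ 32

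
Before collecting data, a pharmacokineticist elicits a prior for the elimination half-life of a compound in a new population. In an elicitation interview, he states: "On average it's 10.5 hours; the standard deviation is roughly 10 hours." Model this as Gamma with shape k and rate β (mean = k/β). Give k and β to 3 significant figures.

k ≈ 1.1, β ≈ 0.105

For Gamma(k, rate β): mean = k/β, variance = k/β², so CV = 1/√k.
CV = SD/mean = 10/10.5 = 0.9524, hence k = 1/CV² = 1.1.
Then β = k/mean = 1.1/10.5 = 0.105.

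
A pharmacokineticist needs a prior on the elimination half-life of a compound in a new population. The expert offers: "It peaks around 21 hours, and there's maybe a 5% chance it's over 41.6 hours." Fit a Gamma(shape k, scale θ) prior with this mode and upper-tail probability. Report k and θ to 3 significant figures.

Gamma(k,θ) with k>1 has mode (k−1)θ, so θ = 21/(k−1).
Need P(X < 41.6) = 0.95 with θ tied to k this way. Start at k = 2, θ = 21: P(X<41.6) ≈ 0.589.
Too low — raise k to concentrate. Iterating converges to k ≈ 6.93.
Then θ = 21/(6.93−1) ≈ 3.54.

k ≈ 6.93, θ ≈ 3.54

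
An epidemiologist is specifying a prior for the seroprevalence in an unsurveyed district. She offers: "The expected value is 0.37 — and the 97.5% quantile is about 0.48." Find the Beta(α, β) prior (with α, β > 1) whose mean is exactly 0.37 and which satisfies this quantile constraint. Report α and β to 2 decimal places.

α ≈ 28.49, β ≈ 48.52

With mean 0.37 fixed, write α = 0.37s, β = 0.63s where s = α+β.
Need P(θ < 0.48) = 0.975 under Beta(0.37s, 0.63s). Normal approximation: (q−m)/√(m(1−m)/s) ≈ z_{0.975} = 1.96, so s ≈ 0.37·0.63·(1.96)²/(0.48−0.37)² = 74.0.
At s = 74.0: P(θ<0.48) ≈ 0.973. Adjusting to match 0.975 gives s ≈ 77.01.
So α = 0.37·77.01 ≈ 28.49, β = 0.63·77.01 ≈ 48.52.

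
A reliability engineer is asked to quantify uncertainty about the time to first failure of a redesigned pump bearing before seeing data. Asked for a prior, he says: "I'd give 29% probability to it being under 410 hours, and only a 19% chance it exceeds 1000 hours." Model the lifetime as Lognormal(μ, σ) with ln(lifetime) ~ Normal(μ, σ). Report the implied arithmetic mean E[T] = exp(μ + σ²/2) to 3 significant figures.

If T ~ Lognormal(μ,σ) then ln T ~ Normal(μ,σ), so the p-quantile of ln T is μ + z_p·σ.
ln(410) = 6.016 and ln(1000) = 6.908; z_{0.29} = -0.5534, z_{0.81} = 0.8779.
σ = (6.908 − 6.016)/(0.8779 − (-0.5534)) = 0.623.
μ = 6.016 − (-0.5534)·0.623 = 6.361.
E[T] = exp(μ + σ²/2) = exp(6.361 + 0.1940) = 703 hours.

E[T] ≈ 703 hours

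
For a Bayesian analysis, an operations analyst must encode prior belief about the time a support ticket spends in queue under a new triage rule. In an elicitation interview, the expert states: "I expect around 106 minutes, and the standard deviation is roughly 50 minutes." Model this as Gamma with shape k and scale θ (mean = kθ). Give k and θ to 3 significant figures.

k ≈ 4.49, θ ≈ 23.6

For Gamma(k, scale θ): mean = kθ, variance = kθ², so CV = 1/√k.
CV = SD/mean = 50/106 = 0.4717, hence k = 1/CV² = 4.49.
Then θ = mean/k = 106/4.49 = 23.6.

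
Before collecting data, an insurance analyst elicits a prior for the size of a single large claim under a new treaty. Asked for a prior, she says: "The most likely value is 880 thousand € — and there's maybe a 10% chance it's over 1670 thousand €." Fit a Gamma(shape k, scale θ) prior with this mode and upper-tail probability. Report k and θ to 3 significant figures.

k ≈ 5.66, θ ≈ 189

Gamma(k,θ) with k>1 has mode (k−1)θ, so θ = 880/(k−1).
Need P(X < 1670) = 0.9 with θ tied to k this way. Start at k = 2, θ = 880: P(X<1670) ≈ 0.566.
Too low — raise k to concentrate. Iterating converges to k ≈ 5.66.
Then θ = 880/(5.66−1) ≈ 189.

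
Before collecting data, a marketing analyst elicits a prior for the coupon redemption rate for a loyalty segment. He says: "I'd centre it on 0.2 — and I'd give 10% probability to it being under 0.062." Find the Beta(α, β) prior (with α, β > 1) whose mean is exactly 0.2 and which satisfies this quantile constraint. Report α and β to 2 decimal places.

α ≈ 2.05, β ≈ 8.19

With mean 0.2 fixed, write α = 0.2s, β = 0.8s where s = α+β.
Need P(θ < 0.062) = 0.1 under Beta(0.2s, 0.8s). Normal approximation: (q−m)/√(m(1−m)/s) ≈ z_{0.1} = -1.28, so s ≈ 0.2·0.8·(-1.28)²/(0.062−0.2)² = 13.8.
At s = 13.8: P(θ<0.062) ≈ 0.061. Adjusting to match 0.1 gives s ≈ 10.24.
So α = 0.2·10.24 ≈ 2.05, β = 0.8·10.24 ≈ 8.19.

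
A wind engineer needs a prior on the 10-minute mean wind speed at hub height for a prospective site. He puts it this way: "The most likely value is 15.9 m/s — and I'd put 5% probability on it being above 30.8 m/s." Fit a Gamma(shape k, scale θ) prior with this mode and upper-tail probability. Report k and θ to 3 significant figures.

Gamma(k,θ) with k>1 has mode (k−1)θ, so θ = 15.9/(k−1).
Need P(X < 30.8) = 0.95 with θ tied to k this way. Start at k = 2, θ = 15.9: P(X<30.8) ≈ 0.577.
Too low — raise k to concentrate. Iterating converges to k ≈ 7.35.
Then θ = 15.9/(7.35−1) ≈ 2.5.

k ≈ 7.35, θ ≈ 2.5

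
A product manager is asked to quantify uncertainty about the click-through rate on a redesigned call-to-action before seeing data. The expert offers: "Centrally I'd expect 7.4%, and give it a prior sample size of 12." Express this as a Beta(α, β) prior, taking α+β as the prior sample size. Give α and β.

α = 0.888, β = 11.112

Under the effective-sample-size interpretation, Beta(α, β) has prior mean α/(α+β) and prior sample size α+β.
So α+β = 12 and α/(α+β) = 0.074, giving α = 0.074·12 = 0.888 and β = 12 − 0.888 = 11.112.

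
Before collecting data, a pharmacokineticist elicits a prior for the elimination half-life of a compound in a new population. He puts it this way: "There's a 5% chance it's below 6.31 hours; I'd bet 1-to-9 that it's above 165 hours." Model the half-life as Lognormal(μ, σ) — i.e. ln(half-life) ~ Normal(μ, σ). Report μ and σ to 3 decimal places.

If T ~ Lognormal(μ,σ) then ln T ~ Normal(μ,σ), so the p-quantile of ln T is μ + z_p·σ.
ln(6.31) = 1.842 and ln(165) = 5.106; z_{0.05} = -1.645, z_{0.9} = 1.282.
σ = (5.106 − 1.842)/(1.282 − (-1.645)) = 1.115.
μ = 1.842 − (-1.645)·1.115 = 3.677.

μ ≈ 3.677, σ ≈ 1.115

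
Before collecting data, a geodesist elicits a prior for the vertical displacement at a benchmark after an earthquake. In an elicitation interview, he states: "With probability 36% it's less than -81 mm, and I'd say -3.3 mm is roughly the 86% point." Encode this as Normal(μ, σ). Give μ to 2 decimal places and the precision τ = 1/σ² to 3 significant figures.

μ = -61.64, τ = 0.000343

For Normal(μ,σ), the p-quantile is μ + z_p·σ. Here z_{0.36} = -0.3585, z_{0.86} = 1.08.
So -81 = μ − 0.3585σ and -3.3 = μ + 1.08σ.
Subtracting: σ = (-3.3 − -81)/(1.08 − (-0.3585)) = 54.00.
Then μ = -81 − (-0.3585)·54.00 = -61.64.
Precision τ = 1/σ² = 1/54² = 0.000343.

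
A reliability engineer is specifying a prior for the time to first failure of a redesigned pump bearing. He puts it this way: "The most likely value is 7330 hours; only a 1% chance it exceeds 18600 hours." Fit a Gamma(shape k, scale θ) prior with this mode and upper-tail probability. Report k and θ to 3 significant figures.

k ≈ 6.4, θ ≈ 1360

Gamma(k,θ) with k>1 has mode (k−1)θ, so θ = 7330/(k−1).
Need P(X < 18600) = 0.99 with θ tied to k this way. Start at k = 2, θ = 7330: P(X<18600) ≈ 0.720.
Too low — raise k to concentrate. Iterating converges to k ≈ 6.4.
Then θ = 7330/(6.4−1) ≈ 1360.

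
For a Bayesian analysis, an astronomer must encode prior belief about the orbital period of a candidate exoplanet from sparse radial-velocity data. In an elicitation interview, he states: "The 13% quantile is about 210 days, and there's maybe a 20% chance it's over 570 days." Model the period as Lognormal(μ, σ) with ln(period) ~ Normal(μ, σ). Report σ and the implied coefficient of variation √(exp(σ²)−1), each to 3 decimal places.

If T ~ Lognormal(μ,σ) then ln T ~ Normal(μ,σ), so the p-quantile of ln T is μ + z_p·σ.
ln(210) = 5.347 and ln(570) = 6.346; z_{0.13} = -1.126, z_{0.8} = 0.8416.
σ = (6.346 − 5.347)/(0.8416 − (-1.126)) = 0.507.
μ = 5.347 − (-1.126)·0.507 = 5.919.
CV = √(exp(σ²)−1) = √(exp(0.2574)−1) = 0.542.

σ ≈ 0.507, CV ≈ 0.542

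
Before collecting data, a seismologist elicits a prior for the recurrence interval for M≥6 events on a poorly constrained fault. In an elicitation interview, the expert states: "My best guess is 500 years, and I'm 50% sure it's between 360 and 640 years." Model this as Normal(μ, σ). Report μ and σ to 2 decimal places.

A symmetric 50% interval runs μ ± z·σ with z = 0.6745.
Half-width = 140, so σ = 140/0.6745 = 207.56.
μ is the stated best guess, 500.00.

μ = 500.00, σ = 207.56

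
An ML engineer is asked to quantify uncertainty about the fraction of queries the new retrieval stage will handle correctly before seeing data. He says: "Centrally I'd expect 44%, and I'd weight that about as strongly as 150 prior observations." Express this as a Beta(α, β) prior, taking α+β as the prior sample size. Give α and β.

Under the effective-sample-size interpretation, Beta(α, β) has prior mean α/(α+β) and prior sample size α+β.
So α+β = 150 and α/(α+β) = 0.44, giving α = 0.44·150 = 66 and β = 150 − 66 = 84.

α = 66, β = 84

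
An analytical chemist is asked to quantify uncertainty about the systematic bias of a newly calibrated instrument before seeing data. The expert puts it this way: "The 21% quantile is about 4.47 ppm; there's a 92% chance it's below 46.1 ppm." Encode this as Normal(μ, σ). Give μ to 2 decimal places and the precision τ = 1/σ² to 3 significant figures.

For Normal(μ,σ), the p-quantile is μ + z_p·σ. Here z_{0.21} = -0.8064, z_{0.92} = 1.405.
So 4.47 = μ − 0.8064σ and 46.1 = μ + 1.405σ.
Subtracting: σ = (46.1 − 4.47)/(1.405 − (-0.8064)) = 18.82.
Then μ = 4.47 − (-0.8064)·18.82 = 19.65.
Precision τ = 1/σ² = 1/18.82² = 0.00282.

μ = 19.65, τ = 0.00282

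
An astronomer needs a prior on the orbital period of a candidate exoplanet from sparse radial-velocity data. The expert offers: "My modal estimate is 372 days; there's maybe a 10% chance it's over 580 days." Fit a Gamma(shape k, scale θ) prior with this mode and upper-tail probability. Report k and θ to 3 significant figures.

Gamma(k,θ) with k>1 has mode (k−1)θ, so θ = 372/(k−1).
Need P(X < 580) = 0.9 with θ tied to k this way. Start at k = 2, θ = 372: P(X<580) ≈ 0.462.
Too low — raise k to concentrate. Iterating converges to k ≈ 10.5.
Then θ = 372/(10.5−1) ≈ 39.2.

k ≈ 10.5, θ ≈ 39.2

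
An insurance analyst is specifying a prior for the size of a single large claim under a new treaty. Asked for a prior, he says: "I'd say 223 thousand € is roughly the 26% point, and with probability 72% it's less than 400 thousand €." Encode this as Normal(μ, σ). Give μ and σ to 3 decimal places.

μ = 315.867, σ = 144.350

For Normal(μ,σ), the p-quantile is μ + z_p·σ. Here z_{0.26} = -0.6433, z_{0.72} = 0.5828.
So 223 = μ − 0.6433σ and 400 = μ + 0.5828σ.
Subtracting: σ = (400 − 223)/(0.5828 − (-0.6433)) = 144.350.
Then μ = 223 − (-0.6433)·144.350 = 315.867.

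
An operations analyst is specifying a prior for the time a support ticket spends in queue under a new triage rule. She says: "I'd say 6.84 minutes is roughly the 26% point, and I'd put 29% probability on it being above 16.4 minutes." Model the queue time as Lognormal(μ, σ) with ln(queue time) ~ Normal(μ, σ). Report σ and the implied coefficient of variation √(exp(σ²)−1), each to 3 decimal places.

If T ~ Lognormal(μ,σ) then ln T ~ Normal(μ,σ), so the p-quantile of ln T is μ + z_p·σ.
ln(6.84) = 1.923 and ln(16.4) = 2.797; z_{0.26} = -0.6433, z_{0.71} = 0.5534.
σ = (2.797 − 1.923)/(0.5534 − (-0.6433)) = 0.731.
μ = 1.923 − (-0.6433)·0.731 = 2.393.
CV = √(exp(σ²)−1) = √(exp(0.5340)−1) = 0.840.

σ ≈ 0.731, CV ≈ 0.840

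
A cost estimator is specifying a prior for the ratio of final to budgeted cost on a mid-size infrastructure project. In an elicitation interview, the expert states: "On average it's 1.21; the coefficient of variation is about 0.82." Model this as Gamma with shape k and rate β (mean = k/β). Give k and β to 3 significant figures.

For Gamma(k, rate β): mean = k/β, variance = k/β², so CV = 1/√k.
CV = 0.82, hence k = 1/CV² = 1.49.
Then β = k/mean = 1.49/1.21 = 1.23.

k ≈ 1.49, β ≈ 1.23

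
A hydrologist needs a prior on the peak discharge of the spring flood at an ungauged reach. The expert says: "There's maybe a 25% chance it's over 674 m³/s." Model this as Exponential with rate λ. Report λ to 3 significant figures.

P(T > 674.0) = e^(−λ·674.0) = 0.25, so λ = −ln(0.25)/674.0 = 0.00206.

λ ≈ 0.00206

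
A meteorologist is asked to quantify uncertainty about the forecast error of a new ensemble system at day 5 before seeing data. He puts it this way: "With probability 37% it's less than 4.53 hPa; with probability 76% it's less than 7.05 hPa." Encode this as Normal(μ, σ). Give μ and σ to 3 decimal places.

μ = 5.336, σ = 2.427

For Normal(μ,σ), the p-quantile is μ + z_p·σ. Here z_{0.37} = -0.3319, z_{0.76} = 0.7063.
So 4.53 = μ − 0.3319σ and 7.05 = μ + 0.7063σ.
Subtracting: σ = (7.05 − 4.53)/(0.7063 − (-0.3319)) = 2.427.
Then μ = 4.53 − (-0.3319)·2.427 = 5.336.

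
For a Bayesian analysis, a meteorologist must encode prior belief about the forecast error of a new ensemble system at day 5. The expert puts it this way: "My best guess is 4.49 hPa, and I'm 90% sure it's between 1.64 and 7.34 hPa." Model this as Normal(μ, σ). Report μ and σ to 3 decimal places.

μ = 4.490, σ = 1.733

A symmetric 90% interval runs μ ± z·σ with z = 1.645.
Half-width = 2.85, so σ = 2.85/1.645 = 1.733.
μ is the stated best guess, 4.490.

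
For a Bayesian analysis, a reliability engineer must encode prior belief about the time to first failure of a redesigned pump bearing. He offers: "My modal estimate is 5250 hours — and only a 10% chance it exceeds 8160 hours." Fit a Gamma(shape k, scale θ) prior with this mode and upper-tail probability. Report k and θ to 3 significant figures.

k ≈ 10.6, θ ≈ 546

Gamma(k,θ) with k>1 has mode (k−1)θ, so θ = 5250/(k−1).
Need P(X < 8160) = 0.9 with θ tied to k this way. Start at k = 2, θ = 5250: P(X<8160) ≈ 0.460.
Too low — raise k to concentrate. Iterating converges to k ≈ 10.6.
Then θ = 5250/(10.6−1) ≈ 546.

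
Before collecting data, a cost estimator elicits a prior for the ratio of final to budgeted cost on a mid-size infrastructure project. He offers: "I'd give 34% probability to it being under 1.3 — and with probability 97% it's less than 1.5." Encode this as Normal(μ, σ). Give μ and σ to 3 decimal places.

μ = 1.336, σ = 0.087

The p-quantile of Normal(μ,σ) is μ + z_p·σ, with z_{0.34} = -0.4125 and z_{0.97} = 1.881.
Eliminate σ: μ = (z₂·x₁ − z₁·x₂)/(z₂ − z₁) = (1.881·1.3 − (-0.4125)·1.5)/2.293 = 1.336.
Then σ = (x₂ − x₁)/(z₂ − z₁) = (1.5 − 1.3)/2.293 = 0.087.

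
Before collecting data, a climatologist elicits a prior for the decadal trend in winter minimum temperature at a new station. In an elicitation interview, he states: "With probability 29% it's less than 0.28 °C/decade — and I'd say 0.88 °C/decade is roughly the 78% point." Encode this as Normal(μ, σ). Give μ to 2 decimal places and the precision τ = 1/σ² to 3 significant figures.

μ = 0.53, τ = 4.88

For Normal(μ,σ), the p-quantile is μ + z_p·σ. Here z_{0.29} = -0.5534, z_{0.78} = 0.7722.
So 0.28 = μ − 0.5534σ and 0.88 = μ + 0.7722σ.
Subtracting: σ = (0.88 − 0.28)/(0.7722 − (-0.5534)) = 0.45.
Then μ = 0.28 − (-0.5534)·0.45 = 0.53.
Precision τ = 1/σ² = 1/0.4526² = 4.88.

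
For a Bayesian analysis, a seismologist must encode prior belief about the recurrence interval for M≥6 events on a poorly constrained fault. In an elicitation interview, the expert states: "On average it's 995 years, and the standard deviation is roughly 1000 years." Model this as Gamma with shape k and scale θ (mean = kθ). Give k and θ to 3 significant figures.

k ≈ 0.99, θ ≈ 1010

For Gamma(k, scale θ): mean = kθ, variance = kθ², so CV = 1/√k.
CV = SD/mean = 1000/995 = 1.005, hence k = 1/CV² = 0.99.
Then θ = mean/k = 995/0.99 = 1010.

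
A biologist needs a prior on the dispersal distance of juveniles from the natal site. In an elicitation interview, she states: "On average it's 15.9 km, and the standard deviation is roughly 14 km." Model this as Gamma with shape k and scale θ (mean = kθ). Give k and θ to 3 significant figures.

k ≈ 1.29, θ ≈ 12.3

For Gamma(k, scale θ): mean = kθ, variance = kθ², so CV = 1/√k.
CV = SD/mean = 14/15.9 = 0.8805, hence k = 1/CV² = 1.29.
Then θ = mean/k = 15.9/1.29 = 12.3.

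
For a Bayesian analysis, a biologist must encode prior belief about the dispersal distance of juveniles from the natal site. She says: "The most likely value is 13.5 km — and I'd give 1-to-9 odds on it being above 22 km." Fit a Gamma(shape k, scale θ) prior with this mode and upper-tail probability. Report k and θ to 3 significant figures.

k ≈ 8.9, θ ≈ 1.71

Gamma(k,θ) with k>1 has mode (k−1)θ, so θ = 13.5/(k−1).
Need P(X < 22) = 0.9 with θ tied to k this way. Start at k = 2, θ = 13.5: P(X<22) ≈ 0.485.
Too low — raise k to concentrate. Iterating converges to k ≈ 8.9.
Then θ = 13.5/(8.9−1) ≈ 1.71.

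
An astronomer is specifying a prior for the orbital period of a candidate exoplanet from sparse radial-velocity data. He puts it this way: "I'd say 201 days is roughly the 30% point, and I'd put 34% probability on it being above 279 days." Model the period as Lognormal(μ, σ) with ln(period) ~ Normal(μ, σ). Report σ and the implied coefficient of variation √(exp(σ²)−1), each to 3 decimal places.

σ ≈ 0.350, CV ≈ 0.361

If T ~ Lognormal(μ,σ) then ln T ~ Normal(μ,σ), so the p-quantile of ln T is μ + z_p·σ.
ln(201) = 5.303 and ln(279) = 5.631; z_{0.3} = -0.5244, z_{0.66} = 0.4125.
σ = (5.631 − 5.303)/(0.4125 − (-0.5244)) = 0.350.
μ = 5.303 − (-0.5244)·0.350 = 5.487.
CV = √(exp(σ²)−1) = √(exp(0.1225)−1) = 0.361.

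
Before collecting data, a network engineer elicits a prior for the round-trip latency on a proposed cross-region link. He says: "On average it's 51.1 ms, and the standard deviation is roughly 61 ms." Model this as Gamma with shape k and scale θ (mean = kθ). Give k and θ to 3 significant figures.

k ≈ 0.702, θ ≈ 72.8

For Gamma(k, scale θ): mean = kθ, variance = kθ², so CV = 1/√k.
CV = SD/mean = 61/51.1 = 1.194, hence k = 1/CV² = 0.702.
Then θ = mean/k = 51.1/0.702 = 72.8.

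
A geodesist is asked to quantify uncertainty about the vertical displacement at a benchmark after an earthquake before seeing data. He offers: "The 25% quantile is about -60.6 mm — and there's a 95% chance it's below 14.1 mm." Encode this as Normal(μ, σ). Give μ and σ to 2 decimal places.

μ = -38.88, σ = 32.21

For Normal(μ,σ), the p-quantile is μ + z_p·σ. Here z_{0.25} = -0.6745, z_{0.95} = 1.645.
So -60.6 = μ − 0.6745σ and 14.1 = μ + 1.645σ.
Subtracting: σ = (14.1 − -60.6)/(1.645 − (-0.6745)) = 32.21.
Then μ = -60.6 − (-0.6745)·32.21 = -38.88.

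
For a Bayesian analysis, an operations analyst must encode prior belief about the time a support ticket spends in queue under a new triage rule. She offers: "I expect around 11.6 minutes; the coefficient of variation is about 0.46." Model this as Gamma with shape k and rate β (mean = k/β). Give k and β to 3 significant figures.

For Gamma(k, rate β): mean = k/β, variance = k/β², so CV = 1/√k.
CV = 0.46, hence k = 1/CV² = 4.73.
Then β = k/mean = 4.73/11.6 = 0.407.

k ≈ 4.73, β ≈ 0.407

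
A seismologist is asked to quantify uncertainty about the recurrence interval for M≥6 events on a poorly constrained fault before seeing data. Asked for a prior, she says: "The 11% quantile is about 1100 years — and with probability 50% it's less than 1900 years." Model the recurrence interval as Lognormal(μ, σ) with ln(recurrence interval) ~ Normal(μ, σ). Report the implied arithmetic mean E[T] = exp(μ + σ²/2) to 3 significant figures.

E[T] ≈ 2100 years

If T ~ Lognormal(μ,σ) then ln T ~ Normal(μ,σ), so the p-quantile of ln T is μ + z_p·σ.
ln(1100) = 7.003 and ln(1900) = 7.55; z_{0.11} = -1.227, z_{0.5} = 0.
σ = (7.55 − 7.003)/(0 − (-1.227)) = 0.446.
μ = 7.003 − (-1.227)·0.446 = 7.550.
E[T] = exp(μ + σ²/2) = exp(7.550 + 0.0993) = 2100 years.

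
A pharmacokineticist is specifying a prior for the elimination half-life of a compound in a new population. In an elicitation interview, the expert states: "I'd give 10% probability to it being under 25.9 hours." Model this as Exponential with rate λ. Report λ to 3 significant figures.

λ ≈ 0.00407

P(T < 25.9) = 1 − e^(−λ·25.9) = 0.1, so λ = −ln(1−0.1)/25.9 = −ln(0.9)/25.9 = 0.00407.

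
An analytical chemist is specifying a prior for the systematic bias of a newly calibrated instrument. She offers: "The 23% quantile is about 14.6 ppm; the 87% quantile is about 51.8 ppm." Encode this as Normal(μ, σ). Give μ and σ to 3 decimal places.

The p-quantile of Normal(μ,σ) is μ + z_p·σ, with z_{0.23} = -0.7388 and z_{0.87} = 1.126.
Eliminate σ: μ = (z₂·x₁ − z₁·x₂)/(z₂ − z₁) = (1.126·14.6 − (-0.7388)·51.8)/1.865 = 29.335.
Then σ = (x₂ − x₁)/(z₂ − z₁) = (51.8 − 14.6)/1.865 = 19.944.

μ = 29.335, σ = 19.944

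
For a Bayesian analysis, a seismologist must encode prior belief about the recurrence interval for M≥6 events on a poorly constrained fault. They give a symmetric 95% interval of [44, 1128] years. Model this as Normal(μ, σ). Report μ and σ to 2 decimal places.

A symmetric 95% interval runs μ ± z·σ with z = 1.96.
Half-width = 542, so σ = 542/1.96 = 276.54.
μ is the interval midpoint, 586.00.

μ = 586.00, σ = 276.54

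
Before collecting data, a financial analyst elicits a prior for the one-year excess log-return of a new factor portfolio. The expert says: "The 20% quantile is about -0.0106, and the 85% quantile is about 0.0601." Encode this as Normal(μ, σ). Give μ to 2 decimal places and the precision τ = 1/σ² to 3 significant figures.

For Normal(μ,σ), the p-quantile is μ + z_p·σ. Here z_{0.2} = -0.8416, z_{0.85} = 1.036.
So -0.0106 = μ − 0.8416σ and 0.0601 = μ + 1.036σ.
Subtracting: σ = (0.0601 − -0.0106)/(1.036 − (-0.8416)) = 0.04.
Then μ = -0.0106 − (-0.8416)·0.04 = 0.02.
Precision τ = 1/σ² = 1/0.03765² = 706.

μ = 0.02, τ = 706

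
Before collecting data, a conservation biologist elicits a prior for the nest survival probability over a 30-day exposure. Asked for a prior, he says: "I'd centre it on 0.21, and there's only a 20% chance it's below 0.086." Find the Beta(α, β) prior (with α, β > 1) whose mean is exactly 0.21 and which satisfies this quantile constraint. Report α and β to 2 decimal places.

α ≈ 1.61, β ≈ 6.06

With mean 0.21 fixed, write α = 0.21s, β = 0.79s where s = α+β.
Need P(θ < 0.086) = 0.2 under Beta(0.21s, 0.79s). Normal approximation: (q−m)/√(m(1−m)/s) ≈ z_{0.2} = -0.842, so s ≈ 0.21·0.79·(-0.842)²/(0.086−0.21)² = 7.6.
At s = 7.6: P(θ<0.086) ≈ 0.201. Adjusting to match 0.2 gives s ≈ 7.67.
So α = 0.21·7.67 ≈ 1.61, β = 0.79·7.67 ≈ 6.06.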